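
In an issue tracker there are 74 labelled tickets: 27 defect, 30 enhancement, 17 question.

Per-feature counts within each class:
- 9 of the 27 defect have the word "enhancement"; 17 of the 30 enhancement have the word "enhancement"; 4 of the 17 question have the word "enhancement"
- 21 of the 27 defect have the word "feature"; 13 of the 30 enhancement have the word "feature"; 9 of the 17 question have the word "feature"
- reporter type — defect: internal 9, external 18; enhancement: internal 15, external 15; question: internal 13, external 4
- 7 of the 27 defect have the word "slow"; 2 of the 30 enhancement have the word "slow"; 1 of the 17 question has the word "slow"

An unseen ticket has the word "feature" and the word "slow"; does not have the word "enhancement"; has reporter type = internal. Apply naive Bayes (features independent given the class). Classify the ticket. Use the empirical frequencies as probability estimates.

defect: (27/74) × (18/27) × (21/27) × (9/27) × (7/27) ≈ 0.0163497
enhancement: (30/74) × (13/30) × (13/30) × (15/30) × (2/30) ≈ 0.00253754
question: (17/74) × (13/17) × (9/17) × (13/17) × (1/17) ≈ 0.00418361
Highest score → defect.

defect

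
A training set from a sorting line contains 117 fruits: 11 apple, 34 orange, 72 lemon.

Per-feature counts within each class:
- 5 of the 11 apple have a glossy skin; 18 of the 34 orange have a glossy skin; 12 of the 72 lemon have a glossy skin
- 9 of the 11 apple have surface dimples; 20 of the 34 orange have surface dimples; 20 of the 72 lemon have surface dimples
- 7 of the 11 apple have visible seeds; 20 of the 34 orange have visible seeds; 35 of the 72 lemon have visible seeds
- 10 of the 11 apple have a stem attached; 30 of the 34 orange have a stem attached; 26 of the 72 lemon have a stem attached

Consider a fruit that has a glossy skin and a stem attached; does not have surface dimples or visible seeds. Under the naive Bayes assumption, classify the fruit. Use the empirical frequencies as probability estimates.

apple: (11/117) × (5/11) × (2/11) × (4/11) × (10/11) ≈ 0.0025686
orange: (34/117) × (18/34) × (14/34) × (14/34) × (30/34) ≈ 0.0230159
lemon: (72/117) × (12/72) × (52/72) × (37/72) × (26/72) ≈ 0.013746
Highest score → orange.

orange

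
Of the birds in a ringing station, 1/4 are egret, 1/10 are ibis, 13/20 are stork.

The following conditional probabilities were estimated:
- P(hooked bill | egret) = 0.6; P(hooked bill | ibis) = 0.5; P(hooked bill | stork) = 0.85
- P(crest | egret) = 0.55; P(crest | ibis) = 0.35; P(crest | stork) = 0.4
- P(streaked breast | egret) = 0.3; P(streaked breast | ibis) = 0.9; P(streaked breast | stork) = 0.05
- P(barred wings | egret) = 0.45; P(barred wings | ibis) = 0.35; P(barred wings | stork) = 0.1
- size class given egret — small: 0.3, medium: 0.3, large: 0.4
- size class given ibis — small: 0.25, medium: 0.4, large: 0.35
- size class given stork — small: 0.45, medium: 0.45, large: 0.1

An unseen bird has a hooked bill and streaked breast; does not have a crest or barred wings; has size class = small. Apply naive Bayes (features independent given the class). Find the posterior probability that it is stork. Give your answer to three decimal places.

egret: 0.25 × 0.6 × (1−0.55) × 0.3 × (1−0.45) × 0.3 = 0.00334125
ibis: 0.1 × 0.5 × (1−0.35) × 0.9 × (1−0.35) × 0.25 = 0.004753125
stork: 0.65 × 0.85 × (1−0.4) × 0.05 × (1−0.1) × 0.45 = 0.006712875
P(stork | x) = 0.006712875 / 0.01480725 ≈ 0.453

0.453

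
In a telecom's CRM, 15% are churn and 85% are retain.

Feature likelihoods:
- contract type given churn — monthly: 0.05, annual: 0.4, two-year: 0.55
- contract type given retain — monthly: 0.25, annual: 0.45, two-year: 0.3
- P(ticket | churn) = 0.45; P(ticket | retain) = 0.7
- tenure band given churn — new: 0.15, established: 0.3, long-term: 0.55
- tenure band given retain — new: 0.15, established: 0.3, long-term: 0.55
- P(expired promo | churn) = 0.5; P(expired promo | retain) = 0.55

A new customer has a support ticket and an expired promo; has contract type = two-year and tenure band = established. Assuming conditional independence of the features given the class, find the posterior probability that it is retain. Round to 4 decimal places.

churn: 0.15 × 0.55 × 0.45 × 0.3 × 0.5 = 0.00556875
retain: 0.85 × 0.3 × 0.7 × 0.3 × 0.55 = 0.0294525
P(retain | x) = 0.0294525 / 0.03502125 ≈ 0.8410

0.8410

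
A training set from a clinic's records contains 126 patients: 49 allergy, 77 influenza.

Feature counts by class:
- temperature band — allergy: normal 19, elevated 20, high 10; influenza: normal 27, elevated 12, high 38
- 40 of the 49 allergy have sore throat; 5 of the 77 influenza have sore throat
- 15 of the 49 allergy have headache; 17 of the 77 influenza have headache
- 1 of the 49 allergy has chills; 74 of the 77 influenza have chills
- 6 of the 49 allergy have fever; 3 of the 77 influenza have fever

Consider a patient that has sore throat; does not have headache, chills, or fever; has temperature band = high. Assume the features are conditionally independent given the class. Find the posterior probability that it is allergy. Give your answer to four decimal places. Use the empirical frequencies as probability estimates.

0.9854

allergy: (49/126) × (10/49) × (40/49) × (34/49) × (48/49) × (43/49) ≈ 0.038645
influenza: (77/126) × (38/77) × (5/77) × (60/77) × (3/77) × (74/77) ≈ 0.000571379
P(allergy | x) = 0.038645 / 0.039216379 ≈ 0.9854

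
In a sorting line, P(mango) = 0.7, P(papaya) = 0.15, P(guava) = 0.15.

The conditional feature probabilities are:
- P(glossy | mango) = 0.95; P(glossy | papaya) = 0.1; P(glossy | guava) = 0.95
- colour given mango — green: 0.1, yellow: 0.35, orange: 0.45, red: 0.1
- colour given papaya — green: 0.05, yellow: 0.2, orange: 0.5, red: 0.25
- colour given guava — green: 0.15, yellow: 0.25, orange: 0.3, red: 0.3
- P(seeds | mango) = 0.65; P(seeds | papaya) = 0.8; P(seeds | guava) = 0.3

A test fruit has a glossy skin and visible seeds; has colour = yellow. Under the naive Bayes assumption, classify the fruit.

mango: 0.7 × 0.95 × 0.35 × 0.65 = 0.1512875
papaya: 0.15 × 0.1 × 0.2 × 0.8 = 0.0024
guava: 0.15 × 0.95 × 0.25 × 0.3 = 0.0106875
Highest score → mango.

mango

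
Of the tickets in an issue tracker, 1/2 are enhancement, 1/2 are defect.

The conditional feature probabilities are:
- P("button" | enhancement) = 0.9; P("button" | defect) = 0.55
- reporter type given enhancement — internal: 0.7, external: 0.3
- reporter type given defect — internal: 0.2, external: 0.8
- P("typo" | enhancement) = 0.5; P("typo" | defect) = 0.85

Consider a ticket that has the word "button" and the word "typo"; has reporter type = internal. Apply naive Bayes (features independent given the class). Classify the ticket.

enhancement

enhancement: 0.5 × 0.9 × 0.7 × 0.5 = 0.1575
defect: 0.5 × 0.55 × 0.2 × 0.85 = 0.04675
Highest score → enhancement.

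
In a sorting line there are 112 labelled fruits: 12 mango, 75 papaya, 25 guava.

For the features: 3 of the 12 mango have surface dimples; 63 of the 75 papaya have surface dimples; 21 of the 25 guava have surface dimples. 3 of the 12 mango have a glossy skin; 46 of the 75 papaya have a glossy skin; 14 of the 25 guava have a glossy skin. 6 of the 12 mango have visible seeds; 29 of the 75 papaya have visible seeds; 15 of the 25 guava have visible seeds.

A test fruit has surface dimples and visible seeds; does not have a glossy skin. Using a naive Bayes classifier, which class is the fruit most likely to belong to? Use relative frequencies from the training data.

mango: (12/112) × (3/12) × (9/12) × (6/12) ≈ 0.0100446
papaya: (75/112) × (63/75) × (29/75) × (29/75) = 0.0841
guava: (25/112) × (21/25) × (11/25) × (15/25) = 0.0495
Highest score → papaya.

papaya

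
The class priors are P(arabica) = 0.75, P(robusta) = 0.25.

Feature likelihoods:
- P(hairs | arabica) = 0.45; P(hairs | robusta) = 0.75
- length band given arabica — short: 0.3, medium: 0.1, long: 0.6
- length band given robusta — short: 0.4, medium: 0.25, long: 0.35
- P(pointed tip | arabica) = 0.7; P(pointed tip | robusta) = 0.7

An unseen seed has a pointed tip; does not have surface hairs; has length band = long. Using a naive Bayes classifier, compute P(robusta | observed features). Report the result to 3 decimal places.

arabica: 0.75 × (1−0.45) × 0.6 × 0.7 = 0.17325
robusta: 0.25 × (1−0.75) × 0.35 × 0.7 = 0.0153125
P(robusta | x) = 0.0153125 / 0.1885625 ≈ 0.081

0.081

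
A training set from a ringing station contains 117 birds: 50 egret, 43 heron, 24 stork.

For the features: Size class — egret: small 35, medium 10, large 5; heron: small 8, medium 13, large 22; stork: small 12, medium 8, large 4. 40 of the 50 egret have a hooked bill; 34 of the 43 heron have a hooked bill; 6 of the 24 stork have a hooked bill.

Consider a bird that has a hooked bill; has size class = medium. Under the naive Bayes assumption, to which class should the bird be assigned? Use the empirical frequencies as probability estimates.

heron

egret: (50/117) × (10/50) × (40/50) ≈ 0.0683761
heron: (43/117) × (13/43) × (34/43) ≈ 0.0878553
stork: (24/117) × (8/24) × (6/24) ≈ 0.017094
Highest score → heron.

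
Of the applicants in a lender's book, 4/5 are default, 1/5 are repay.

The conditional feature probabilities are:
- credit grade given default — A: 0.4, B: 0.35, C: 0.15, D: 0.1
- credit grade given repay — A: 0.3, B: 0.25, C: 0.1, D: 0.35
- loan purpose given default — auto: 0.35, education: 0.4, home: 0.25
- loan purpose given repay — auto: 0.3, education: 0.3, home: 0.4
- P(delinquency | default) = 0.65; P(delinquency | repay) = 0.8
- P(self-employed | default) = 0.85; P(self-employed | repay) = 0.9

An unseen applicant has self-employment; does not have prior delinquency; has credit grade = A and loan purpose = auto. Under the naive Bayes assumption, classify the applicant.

default: 0.8 × 0.4 × 0.35 × (1−0.65) × 0.85 = 0.03332
repay: 0.2 × 0.3 × 0.3 × (1−0.8) × 0.9 = 0.00324
Highest score → default.

default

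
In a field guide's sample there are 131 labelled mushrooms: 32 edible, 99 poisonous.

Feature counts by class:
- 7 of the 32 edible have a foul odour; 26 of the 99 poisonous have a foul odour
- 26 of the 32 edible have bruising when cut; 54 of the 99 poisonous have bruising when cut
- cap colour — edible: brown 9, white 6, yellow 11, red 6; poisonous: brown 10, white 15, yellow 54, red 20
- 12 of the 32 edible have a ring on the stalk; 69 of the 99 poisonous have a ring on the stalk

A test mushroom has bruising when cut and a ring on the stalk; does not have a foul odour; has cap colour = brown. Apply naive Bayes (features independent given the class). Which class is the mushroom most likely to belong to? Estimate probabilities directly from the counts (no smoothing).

edible: (32/131) × (25/32) × (26/32) × (9/32) × (12/32) ≈ 0.0163537
poisonous: (99/131) × (73/99) × (54/99) × (10/99) × (69/99) ≈ 0.0213988
Highest score → poisonous.

poisonous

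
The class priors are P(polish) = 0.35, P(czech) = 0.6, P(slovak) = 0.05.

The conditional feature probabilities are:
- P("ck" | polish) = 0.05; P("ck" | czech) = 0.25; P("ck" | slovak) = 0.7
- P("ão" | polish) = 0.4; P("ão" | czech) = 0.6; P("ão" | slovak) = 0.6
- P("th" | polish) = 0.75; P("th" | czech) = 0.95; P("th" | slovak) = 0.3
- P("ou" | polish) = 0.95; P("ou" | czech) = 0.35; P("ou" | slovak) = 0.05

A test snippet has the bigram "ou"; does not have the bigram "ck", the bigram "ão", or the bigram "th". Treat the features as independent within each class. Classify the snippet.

polish: 0.35 × (1−0.05) × (1−0.4) × (1−0.75) × 0.95 = 0.04738125
czech: 0.6 × (1−0.25) × (1−0.6) × (1−0.95) × 0.35 = 0.00315
slovak: 0.05 × (1−0.7) × (1−0.6) × (1−0.3) × 0.05 = 0.00021
Highest score → polish.

polish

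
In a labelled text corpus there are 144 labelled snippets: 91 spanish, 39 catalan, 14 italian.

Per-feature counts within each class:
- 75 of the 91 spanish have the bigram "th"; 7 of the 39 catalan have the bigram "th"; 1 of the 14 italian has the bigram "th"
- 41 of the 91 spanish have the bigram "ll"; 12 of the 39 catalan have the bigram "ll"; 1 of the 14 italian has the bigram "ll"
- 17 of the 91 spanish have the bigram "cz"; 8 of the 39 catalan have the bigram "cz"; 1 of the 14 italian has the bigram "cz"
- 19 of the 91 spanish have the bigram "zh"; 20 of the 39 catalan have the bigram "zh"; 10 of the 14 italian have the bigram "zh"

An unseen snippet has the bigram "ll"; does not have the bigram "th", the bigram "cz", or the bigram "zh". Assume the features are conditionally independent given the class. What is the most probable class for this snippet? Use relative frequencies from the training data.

spanish

spanish: (91/144) × (16/91) × (41/91) × (74/91) × (72/91) ≈ 0.0322093
catalan: (39/144) × (32/39) × (12/39) × (31/39) × (19/39) ≈ 0.0264783
italian: (14/144) × (13/14) × (1/14) × (13/14) × (4/14) ≈ 0.0017108
Highest score → spanish.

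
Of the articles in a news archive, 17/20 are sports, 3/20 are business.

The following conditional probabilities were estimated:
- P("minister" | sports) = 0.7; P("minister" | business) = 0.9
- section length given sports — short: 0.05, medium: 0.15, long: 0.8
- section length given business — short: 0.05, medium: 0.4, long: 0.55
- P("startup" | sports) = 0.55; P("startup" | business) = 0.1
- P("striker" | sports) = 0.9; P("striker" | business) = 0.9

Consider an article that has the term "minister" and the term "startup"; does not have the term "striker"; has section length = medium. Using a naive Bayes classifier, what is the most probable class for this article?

sports: 0.85 × 0.7 × 0.15 × 0.55 × (1−0.9) = 0.00490875
business: 0.15 × 0.9 × 0.4 × 0.1 × (1−0.9) = 0.00054
Highest score → sports.

sports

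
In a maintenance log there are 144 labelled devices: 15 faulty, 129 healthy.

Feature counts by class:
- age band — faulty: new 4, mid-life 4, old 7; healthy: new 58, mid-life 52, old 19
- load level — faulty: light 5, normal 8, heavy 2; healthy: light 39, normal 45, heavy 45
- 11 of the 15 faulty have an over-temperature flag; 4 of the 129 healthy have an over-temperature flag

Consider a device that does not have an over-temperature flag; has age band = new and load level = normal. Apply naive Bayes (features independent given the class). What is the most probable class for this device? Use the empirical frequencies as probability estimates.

faulty: (15/144) × (4/15) × (8/15) × (4/15) ≈ 0.00395062
healthy: (129/144) × (58/129) × (45/129) × (125/129) ≈ 0.136147
Highest score → healthy.

healthy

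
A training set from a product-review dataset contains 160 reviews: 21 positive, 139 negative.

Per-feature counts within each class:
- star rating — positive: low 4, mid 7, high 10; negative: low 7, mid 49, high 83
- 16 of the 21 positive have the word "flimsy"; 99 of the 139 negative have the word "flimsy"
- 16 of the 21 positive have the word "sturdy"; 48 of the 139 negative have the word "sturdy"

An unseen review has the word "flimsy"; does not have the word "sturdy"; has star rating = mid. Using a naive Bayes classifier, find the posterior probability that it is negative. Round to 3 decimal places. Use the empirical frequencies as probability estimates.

positive: (21/160) × (7/21) × (16/21) × (5/21) ≈ 0.00793651
negative: (139/160) × (49/139) × (99/139) × (91/139) ≈ 0.142798
P(negative | x) = 0.142798 / 0.15073451 ≈ 0.947

0.947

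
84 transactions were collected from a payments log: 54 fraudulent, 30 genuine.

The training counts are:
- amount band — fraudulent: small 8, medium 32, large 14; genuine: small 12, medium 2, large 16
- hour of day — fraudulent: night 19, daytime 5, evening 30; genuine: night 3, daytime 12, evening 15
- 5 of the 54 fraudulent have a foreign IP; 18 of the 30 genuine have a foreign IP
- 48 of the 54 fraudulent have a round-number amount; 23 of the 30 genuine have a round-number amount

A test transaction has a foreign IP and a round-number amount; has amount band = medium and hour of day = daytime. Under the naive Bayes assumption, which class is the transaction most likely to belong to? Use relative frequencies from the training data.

fraudulent: (54/84) × (32/54) × (5/54) × (5/54) × (48/54) ≈ 0.00290316
genuine: (30/84) × (2/30) × (12/30) × (18/30) × (23/30) ≈ 0.00438095
Highest score → genuine.

genuine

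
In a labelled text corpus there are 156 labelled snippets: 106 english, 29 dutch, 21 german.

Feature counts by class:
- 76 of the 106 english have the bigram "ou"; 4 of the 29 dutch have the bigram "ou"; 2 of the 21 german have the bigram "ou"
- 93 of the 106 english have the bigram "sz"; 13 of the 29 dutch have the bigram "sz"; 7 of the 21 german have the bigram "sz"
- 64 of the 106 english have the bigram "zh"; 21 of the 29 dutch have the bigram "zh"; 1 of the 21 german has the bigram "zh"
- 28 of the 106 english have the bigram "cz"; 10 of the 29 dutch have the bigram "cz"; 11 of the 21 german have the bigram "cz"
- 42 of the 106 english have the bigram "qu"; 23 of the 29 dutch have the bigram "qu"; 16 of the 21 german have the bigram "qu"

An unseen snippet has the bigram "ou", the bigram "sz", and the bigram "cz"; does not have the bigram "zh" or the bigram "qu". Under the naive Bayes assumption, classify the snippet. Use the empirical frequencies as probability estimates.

english

english: (106/156) × (76/106) × (93/106) × (42/106) × (28/106) × (64/106) ≈ 0.0270107
dutch: (29/156) × (4/29) × (13/29) × (8/29) × (10/29) × (6/29) ≈ 0.000226218
german: (21/156) × (2/21) × (7/21) × (20/21) × (11/21) × (5/21) ≈ 0.000507597
Highest score → english.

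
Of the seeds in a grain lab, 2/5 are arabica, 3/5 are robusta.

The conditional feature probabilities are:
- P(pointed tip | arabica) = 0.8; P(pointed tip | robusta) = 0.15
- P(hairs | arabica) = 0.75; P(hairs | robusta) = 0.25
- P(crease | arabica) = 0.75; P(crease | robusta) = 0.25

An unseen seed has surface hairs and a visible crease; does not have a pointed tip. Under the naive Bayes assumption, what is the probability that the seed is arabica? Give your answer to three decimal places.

arabica: 0.4 × (1−0.8) × 0.75 × 0.75 = 0.045
robusta: 0.6 × (1−0.15) × 0.25 × 0.25 = 0.031875
P(arabica | x) = 0.045 / 0.076875 ≈ 0.585

0.585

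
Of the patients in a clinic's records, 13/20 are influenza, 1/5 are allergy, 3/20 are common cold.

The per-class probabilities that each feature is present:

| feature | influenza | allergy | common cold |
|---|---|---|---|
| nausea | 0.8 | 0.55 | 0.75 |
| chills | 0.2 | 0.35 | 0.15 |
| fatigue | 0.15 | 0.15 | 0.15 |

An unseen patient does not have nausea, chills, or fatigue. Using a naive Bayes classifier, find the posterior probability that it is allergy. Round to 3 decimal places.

influenza: 0.65 × (1−0.8) × (1−0.2) × (1−0.15) = 0.0884
allergy: 0.2 × (1−0.55) × (1−0.35) × (1−0.15) = 0.049725
common cold: 0.15 × (1−0.75) × (1−0.15) × (1−0.15) = 0.02709375
P(allergy | x) = 0.049725 / 0.16521875 ≈ 0.301

0.301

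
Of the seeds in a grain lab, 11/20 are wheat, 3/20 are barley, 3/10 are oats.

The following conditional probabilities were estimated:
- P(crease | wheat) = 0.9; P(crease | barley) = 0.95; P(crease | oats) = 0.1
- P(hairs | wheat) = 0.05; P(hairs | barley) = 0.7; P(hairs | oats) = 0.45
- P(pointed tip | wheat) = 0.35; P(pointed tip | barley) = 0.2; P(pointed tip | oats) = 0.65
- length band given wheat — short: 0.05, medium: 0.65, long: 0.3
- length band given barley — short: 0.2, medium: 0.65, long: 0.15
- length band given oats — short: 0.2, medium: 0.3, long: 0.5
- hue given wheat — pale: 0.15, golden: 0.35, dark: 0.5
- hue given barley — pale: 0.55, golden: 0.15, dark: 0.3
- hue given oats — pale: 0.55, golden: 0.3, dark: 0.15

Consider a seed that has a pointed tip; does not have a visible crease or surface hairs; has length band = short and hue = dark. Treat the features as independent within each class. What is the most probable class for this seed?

wheat: 0.55 × (1−0.9) × (1−0.05) × 0.35 × 0.05 × 0.5 = 0.0004571875
barley: 0.15 × (1−0.95) × (1−0.7) × 0.2 × 0.2 × 0.3 = 0.000027
oats: 0.3 × (1−0.1) × (1−0.45) × 0.65 × 0.2 × 0.15 = 0.00289575
Highest score → oats.

oats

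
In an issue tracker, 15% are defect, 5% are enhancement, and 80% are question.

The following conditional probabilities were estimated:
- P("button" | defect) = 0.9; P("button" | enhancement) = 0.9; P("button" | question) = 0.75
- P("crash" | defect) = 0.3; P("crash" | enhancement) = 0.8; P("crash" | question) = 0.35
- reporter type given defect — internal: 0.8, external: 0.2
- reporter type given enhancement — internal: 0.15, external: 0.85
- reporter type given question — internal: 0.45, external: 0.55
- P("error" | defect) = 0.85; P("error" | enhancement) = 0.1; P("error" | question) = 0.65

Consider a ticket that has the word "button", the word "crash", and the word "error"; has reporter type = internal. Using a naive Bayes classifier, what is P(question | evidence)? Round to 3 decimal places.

0.686

defect: 0.15 × 0.9 × 0.3 × 0.8 × 0.85 = 0.02754
enhancement: 0.05 × 0.9 × 0.8 × 0.15 × 0.1 = 0.00054
question: 0.8 × 0.75 × 0.35 × 0.45 × 0.65 = 0.061425
P(question | x) = 0.061425 / 0.089505 ≈ 0.686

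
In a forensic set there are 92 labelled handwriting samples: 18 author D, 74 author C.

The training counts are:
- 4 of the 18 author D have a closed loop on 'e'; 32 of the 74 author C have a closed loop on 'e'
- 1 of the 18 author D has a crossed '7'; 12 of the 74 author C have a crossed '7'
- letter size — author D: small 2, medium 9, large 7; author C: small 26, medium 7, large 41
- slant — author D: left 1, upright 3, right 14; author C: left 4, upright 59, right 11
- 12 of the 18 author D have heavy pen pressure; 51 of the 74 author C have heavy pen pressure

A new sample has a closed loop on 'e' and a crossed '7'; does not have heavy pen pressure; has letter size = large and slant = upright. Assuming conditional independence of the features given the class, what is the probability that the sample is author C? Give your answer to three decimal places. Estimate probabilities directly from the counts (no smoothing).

author D: (18/92) × (4/18) × (1/18) × (7/18) × (3/18) × (6/18) ≈ 0.0000521858
author C: (74/92) × (32/74) × (12/74) × (41/74) × (59/74) × (23/74) ≈ 0.00774427
P(author C | x) = 0.00774427 / 0.0077964558 ≈ 0.993

0.993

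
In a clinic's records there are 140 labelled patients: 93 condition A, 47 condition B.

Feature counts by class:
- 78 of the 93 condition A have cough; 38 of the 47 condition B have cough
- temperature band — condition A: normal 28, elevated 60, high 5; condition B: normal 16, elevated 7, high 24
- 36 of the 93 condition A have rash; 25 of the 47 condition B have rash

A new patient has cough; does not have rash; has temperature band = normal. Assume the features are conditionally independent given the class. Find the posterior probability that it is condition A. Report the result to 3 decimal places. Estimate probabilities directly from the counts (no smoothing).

0.704

condition A: (93/140) × (78/93) × (28/93) × (57/93) ≈ 0.10281
condition B: (47/140) × (38/47) × (16/47) × (22/47) ≈ 0.0432516
P(condition A | x) = 0.10281 / 0.1460616 ≈ 0.704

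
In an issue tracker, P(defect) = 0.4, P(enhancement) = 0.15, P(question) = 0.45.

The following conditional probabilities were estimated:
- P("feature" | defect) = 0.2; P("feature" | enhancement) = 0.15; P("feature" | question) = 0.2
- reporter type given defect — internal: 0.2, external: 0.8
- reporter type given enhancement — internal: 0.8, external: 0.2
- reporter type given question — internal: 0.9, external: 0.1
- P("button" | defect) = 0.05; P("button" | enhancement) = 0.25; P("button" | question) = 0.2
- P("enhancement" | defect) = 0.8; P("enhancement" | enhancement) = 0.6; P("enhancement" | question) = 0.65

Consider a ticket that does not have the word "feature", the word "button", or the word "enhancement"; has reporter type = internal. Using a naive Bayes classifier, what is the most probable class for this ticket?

defect: 0.4 × (1−0.2) × 0.2 × (1−0.05) × (1−0.8) = 0.01216
enhancement: 0.15 × (1−0.15) × 0.8 × (1−0.25) × (1−0.6) = 0.0306
question: 0.45 × (1−0.2) × 0.9 × (1−0.2) × (1−0.65) = 0.09072
Highest score → question.

question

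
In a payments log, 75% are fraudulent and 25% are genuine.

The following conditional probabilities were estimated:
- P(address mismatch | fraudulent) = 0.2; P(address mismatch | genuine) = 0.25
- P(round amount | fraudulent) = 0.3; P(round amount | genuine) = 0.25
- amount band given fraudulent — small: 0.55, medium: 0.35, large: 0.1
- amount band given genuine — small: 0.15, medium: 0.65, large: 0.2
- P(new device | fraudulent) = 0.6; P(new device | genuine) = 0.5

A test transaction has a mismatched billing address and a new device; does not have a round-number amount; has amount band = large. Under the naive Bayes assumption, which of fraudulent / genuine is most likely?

fraudulent: 0.75 × 0.2 × (1−0.3) × 0.1 × 0.6 = 0.0063
genuine: 0.25 × 0.25 × (1−0.25) × 0.2 × 0.5 = 0.0046875
Highest score → fraudulent.

fraudulent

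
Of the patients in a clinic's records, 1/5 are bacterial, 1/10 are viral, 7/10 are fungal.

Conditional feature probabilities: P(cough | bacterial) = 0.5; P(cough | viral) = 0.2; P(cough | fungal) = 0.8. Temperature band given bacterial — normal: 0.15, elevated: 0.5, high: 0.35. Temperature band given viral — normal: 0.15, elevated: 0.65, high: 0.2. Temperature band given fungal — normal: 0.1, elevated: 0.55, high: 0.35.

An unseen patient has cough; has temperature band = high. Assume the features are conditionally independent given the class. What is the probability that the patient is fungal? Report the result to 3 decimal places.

bacterial: 0.2 × 0.5 × 0.35 = 0.035
viral: 0.1 × 0.2 × 0.2 = 0.004
fungal: 0.7 × 0.8 × 0.35 = 0.196
P(fungal | x) = 0.196 / 0.235 ≈ 0.834

0.834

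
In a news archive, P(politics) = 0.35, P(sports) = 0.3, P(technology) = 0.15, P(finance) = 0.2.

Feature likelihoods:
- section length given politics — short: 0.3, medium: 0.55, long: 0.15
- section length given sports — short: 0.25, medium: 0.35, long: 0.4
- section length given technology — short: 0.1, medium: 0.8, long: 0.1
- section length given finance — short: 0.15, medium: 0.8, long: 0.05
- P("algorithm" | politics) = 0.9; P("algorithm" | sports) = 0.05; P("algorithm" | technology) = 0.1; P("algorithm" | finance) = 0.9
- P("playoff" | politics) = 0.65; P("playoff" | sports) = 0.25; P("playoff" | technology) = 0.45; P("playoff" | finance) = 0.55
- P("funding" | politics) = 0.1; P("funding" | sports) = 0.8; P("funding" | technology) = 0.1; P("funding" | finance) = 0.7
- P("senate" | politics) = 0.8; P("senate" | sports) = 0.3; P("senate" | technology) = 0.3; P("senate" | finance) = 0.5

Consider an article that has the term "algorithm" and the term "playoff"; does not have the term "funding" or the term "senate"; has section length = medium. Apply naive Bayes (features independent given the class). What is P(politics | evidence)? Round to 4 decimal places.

0.5672

politics: 0.35 × 0.55 × 0.9 × 0.65 × (1−0.1) × (1−0.8) = 0.02027025
sports: 0.3 × 0.35 × 0.05 × 0.25 × (1−0.8) × (1−0.3) = 0.00018375
technology: 0.15 × 0.8 × 0.1 × 0.45 × (1−0.1) × (1−0.3) = 0.003402
finance: 0.2 × 0.8 × 0.9 × 0.55 × (1−0.7) × (1−0.5) = 0.01188
P(politics | x) = 0.02027025 / 0.035736 ≈ 0.5672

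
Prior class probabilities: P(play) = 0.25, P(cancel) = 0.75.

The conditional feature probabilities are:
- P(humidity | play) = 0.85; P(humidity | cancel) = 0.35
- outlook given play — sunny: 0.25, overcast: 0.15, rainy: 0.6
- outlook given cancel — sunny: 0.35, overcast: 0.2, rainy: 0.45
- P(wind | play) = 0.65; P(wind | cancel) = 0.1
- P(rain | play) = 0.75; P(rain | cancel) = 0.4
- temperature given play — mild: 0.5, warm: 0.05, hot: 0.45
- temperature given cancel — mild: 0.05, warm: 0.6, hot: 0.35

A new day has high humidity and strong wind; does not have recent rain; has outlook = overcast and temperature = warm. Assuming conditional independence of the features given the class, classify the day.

play: 0.25 × 0.85 × 0.15 × 0.65 × (1−0.75) × 0.05 = 0.000258984375
cancel: 0.75 × 0.35 × 0.2 × 0.1 × (1−0.4) × 0.6 = 0.00189
Highest score → cancel.

cancel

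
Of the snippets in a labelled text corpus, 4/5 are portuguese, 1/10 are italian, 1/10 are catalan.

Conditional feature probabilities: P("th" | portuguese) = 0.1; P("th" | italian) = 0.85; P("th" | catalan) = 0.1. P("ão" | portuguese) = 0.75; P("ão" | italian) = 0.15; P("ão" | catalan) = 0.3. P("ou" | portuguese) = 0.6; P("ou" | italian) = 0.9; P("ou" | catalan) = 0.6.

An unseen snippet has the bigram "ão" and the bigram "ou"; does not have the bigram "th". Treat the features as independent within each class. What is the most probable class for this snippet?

portuguese

portuguese: 0.8 × (1−0.1) × 0.75 × 0.6 = 0.324
italian: 0.1 × (1−0.85) × 0.15 × 0.9 = 0.002025
catalan: 0.1 × (1−0.1) × 0.3 × 0.6 = 0.0162
Highest score → portuguese.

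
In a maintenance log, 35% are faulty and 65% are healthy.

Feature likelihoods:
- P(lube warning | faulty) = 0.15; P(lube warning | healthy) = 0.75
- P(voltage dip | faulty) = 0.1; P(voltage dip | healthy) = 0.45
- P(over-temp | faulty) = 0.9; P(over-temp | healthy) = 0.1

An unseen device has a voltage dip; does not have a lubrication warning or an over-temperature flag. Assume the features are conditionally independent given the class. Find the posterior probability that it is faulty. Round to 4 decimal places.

faulty: 0.35 × (1−0.15) × 0.1 × (1−0.9) = 0.002975
healthy: 0.65 × (1−0.75) × 0.45 × (1−0.1) = 0.0658125
P(faulty | x) = 0.002975 / 0.0687875 ≈ 0.0432

0.0432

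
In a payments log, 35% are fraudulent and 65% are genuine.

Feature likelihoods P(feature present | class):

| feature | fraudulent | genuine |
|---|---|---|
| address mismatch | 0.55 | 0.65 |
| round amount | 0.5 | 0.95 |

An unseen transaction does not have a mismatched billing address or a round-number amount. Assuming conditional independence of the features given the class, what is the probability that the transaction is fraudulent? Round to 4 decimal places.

0.8738

fraudulent: 0.35 × (1−0.55) × (1−0.5) = 0.07875
genuine: 0.65 × (1−0.65) × (1−0.95) = 0.011375
P(fraudulent | x) = 0.07875 / 0.090125 ≈ 0.8738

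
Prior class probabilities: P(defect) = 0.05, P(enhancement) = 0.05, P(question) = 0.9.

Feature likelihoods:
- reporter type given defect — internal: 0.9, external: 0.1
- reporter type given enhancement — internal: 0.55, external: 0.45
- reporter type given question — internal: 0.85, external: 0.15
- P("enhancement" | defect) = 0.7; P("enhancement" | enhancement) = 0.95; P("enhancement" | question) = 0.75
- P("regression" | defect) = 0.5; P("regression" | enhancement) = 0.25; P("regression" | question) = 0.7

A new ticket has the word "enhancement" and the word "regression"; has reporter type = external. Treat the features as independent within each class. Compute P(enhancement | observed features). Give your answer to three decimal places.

0.069

defect: 0.05 × 0.1 × 0.7 × 0.5 = 0.00175
enhancement: 0.05 × 0.45 × 0.95 × 0.25 = 0.00534375
question: 0.9 × 0.15 × 0.75 × 0.7 = 0.070875
P(enhancement | x) = 0.00534375 / 0.07796875 ≈ 0.069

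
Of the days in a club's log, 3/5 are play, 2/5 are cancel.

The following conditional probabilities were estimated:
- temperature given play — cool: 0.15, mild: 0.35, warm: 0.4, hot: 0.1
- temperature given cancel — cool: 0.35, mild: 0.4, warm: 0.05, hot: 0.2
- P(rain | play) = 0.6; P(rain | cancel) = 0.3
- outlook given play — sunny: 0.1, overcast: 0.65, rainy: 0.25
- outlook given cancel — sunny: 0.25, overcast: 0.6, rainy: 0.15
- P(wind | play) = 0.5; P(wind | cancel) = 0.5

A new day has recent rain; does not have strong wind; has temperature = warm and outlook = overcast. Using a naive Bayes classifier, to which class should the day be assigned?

play: 0.6 × 0.4 × 0.6 × 0.65 × (1−0.5) = 0.0468
cancel: 0.4 × 0.05 × 0.3 × 0.6 × (1−0.5) = 0.0018
Highest score → play.

play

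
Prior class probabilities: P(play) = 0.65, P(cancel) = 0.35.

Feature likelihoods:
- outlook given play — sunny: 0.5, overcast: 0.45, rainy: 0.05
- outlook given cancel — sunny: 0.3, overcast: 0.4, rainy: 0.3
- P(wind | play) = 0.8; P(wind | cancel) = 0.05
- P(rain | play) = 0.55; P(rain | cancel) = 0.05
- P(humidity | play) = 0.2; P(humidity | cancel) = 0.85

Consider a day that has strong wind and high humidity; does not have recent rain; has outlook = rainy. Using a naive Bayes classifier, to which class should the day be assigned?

cancel

play: 0.65 × 0.05 × 0.8 × (1−0.55) × 0.2 = 0.00234
cancel: 0.35 × 0.3 × 0.05 × (1−0.05) × 0.85 = 0.004239375
Highest score → cancel.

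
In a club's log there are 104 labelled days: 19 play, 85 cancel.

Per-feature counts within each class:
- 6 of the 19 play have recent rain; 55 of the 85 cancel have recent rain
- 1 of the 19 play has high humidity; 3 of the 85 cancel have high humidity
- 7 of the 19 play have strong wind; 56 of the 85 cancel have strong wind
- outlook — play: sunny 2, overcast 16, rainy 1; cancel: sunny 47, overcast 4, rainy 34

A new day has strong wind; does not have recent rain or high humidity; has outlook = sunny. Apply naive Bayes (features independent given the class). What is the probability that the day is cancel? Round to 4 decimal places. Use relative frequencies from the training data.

0.9567

play: (19/104) × (13/19) × (18/19) × (7/19) × (2/19) ≈ 0.00459251
cancel: (85/104) × (30/85) × (82/85) × (56/85) × (47/85) ≈ 0.101375
P(cancel | x) = 0.101375 / 0.10596751 ≈ 0.9567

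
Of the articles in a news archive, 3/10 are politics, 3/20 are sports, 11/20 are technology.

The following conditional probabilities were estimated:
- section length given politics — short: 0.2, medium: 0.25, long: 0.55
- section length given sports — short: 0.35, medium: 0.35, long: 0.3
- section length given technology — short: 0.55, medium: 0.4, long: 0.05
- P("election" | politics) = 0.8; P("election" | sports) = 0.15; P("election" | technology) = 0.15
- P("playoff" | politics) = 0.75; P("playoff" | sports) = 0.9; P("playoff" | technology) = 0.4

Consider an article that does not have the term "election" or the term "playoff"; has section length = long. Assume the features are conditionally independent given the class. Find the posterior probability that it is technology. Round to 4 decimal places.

politics: 0.3 × 0.55 × (1−0.8) × (1−0.75) = 0.00825
sports: 0.15 × 0.3 × (1−0.15) × (1−0.9) = 0.003825
technology: 0.55 × 0.05 × (1−0.15) × (1−0.4) = 0.014025
P(technology | x) = 0.014025 / 0.0261 ≈ 0.5374

0.5374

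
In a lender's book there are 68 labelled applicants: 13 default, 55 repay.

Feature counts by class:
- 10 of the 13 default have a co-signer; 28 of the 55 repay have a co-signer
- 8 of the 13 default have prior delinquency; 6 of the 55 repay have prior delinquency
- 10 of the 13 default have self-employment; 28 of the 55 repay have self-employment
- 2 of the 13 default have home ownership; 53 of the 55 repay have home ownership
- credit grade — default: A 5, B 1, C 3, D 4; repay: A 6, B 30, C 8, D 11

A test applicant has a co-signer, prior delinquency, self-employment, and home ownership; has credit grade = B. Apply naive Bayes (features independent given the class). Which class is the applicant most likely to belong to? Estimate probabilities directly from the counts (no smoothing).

repay

default: (13/68) × (10/13) × (8/13) × (10/13) × (2/13) × (1/13) ≈ 0.00082383
repay: (55/68) × (28/55) × (6/55) × (28/55) × (53/55) × (30/55) ≈ 0.01202
Highest score → repay.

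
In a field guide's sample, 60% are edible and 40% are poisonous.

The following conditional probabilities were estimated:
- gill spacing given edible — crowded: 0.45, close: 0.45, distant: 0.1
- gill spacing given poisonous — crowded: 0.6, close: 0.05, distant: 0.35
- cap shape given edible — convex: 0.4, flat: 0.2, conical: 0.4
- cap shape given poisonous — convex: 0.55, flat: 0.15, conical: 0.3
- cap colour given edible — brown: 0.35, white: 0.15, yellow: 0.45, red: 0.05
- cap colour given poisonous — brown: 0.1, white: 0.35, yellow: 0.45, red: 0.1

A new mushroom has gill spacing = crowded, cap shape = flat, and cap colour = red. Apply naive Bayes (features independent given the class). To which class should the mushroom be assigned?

poisonous

edible: 0.6 × 0.45 × 0.2 × 0.05 = 0.0027
poisonous: 0.4 × 0.6 × 0.15 × 0.1 = 0.0036
Highest score → poisonous.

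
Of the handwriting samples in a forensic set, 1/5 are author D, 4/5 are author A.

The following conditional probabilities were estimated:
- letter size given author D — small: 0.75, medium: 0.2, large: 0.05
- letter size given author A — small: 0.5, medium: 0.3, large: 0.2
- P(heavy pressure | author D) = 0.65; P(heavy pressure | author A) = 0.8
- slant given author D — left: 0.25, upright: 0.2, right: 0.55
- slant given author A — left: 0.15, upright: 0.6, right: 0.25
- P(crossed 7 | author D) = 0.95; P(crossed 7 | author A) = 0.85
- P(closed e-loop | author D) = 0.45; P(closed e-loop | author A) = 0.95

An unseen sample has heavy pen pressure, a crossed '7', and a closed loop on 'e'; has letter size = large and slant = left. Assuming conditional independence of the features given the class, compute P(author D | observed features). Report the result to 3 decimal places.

author D: 0.2 × 0.05 × 0.65 × 0.25 × 0.95 × 0.45 = 0.0006946875
author A: 0.8 × 0.2 × 0.8 × 0.15 × 0.85 × 0.95 = 0.015504
P(author D | x) = 0.0006946875 / 0.0161986875 ≈ 0.043

0.043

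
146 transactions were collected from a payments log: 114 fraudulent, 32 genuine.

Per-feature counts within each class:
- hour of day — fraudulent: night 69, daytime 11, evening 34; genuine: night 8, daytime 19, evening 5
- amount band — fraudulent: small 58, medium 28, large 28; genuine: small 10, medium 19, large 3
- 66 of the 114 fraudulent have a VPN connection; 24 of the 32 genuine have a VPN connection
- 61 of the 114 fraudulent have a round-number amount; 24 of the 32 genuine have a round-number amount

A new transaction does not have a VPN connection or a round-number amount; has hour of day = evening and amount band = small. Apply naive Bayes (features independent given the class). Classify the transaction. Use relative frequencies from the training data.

fraudulent

fraudulent: (114/146) × (34/114) × (58/114) × (48/114) × (53/114) ≈ 0.023193
genuine: (32/146) × (5/32) × (10/32) × (8/32) × (8/32) ≈ 0.000668878
Highest score → fraudulent.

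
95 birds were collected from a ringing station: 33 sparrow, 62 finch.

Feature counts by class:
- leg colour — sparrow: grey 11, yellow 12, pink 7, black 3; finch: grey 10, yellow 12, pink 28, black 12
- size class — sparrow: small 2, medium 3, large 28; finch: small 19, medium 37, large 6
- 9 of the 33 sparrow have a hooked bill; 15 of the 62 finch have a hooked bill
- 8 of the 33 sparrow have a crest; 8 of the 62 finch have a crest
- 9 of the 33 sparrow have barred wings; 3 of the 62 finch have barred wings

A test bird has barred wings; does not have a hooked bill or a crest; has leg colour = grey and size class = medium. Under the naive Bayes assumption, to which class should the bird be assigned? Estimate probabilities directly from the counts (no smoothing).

sparrow: (33/95) × (11/33) × (3/33) × (24/33) × (25/33) × (9/33) ≈ 0.00158172
finch: (62/95) × (10/62) × (37/62) × (47/62) × (54/62) × (3/62) ≈ 0.00200689
Highest score → finch.

finch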